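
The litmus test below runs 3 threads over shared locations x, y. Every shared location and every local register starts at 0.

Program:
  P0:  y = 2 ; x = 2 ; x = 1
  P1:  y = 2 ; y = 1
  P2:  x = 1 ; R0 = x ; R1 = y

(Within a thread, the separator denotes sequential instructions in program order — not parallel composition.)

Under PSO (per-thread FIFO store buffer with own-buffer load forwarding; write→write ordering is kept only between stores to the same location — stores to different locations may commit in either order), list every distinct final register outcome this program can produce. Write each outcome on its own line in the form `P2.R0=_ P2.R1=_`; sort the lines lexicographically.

P2.R0=1 P2.R1=0
P2.R0=1 P2.R1=1
P2.R0=1 P2.R1=2
P2.R0=2 P2.R1=0
P2.R0=2 P2.R1=1
P2.R0=2 P2.R1=2

outcome vector order: (P2.R0,P2.R1)
|PSO outcomes| = 6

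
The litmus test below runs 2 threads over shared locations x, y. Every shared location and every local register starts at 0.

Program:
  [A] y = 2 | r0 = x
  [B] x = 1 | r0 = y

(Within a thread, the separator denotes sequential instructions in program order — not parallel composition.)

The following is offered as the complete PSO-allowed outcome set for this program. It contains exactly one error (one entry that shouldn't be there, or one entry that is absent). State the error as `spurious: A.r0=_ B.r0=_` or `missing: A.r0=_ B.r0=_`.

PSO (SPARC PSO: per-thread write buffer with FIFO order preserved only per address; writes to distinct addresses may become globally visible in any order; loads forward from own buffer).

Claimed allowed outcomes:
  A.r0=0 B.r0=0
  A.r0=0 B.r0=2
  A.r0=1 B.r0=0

outcome vector order: (A.r0,B.r0)
PSO (4): (0,0); (0,2); (1,0); (1,2)
PSO∖claimed = {(1,2)}

missing: A.r0=1 B.r0=2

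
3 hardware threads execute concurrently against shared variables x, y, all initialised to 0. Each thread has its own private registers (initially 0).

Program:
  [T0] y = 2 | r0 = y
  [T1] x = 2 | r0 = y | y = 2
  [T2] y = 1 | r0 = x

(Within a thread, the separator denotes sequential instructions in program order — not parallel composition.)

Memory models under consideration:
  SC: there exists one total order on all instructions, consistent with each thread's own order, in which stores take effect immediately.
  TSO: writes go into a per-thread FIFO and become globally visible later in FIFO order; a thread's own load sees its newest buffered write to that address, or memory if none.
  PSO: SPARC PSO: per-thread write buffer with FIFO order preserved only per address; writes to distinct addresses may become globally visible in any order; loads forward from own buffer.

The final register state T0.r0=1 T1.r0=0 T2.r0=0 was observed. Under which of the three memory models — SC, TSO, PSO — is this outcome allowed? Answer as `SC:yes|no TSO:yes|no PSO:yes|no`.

SC:no TSO:yes PSO:yes

outcome vector order: (T0.r0,T1.r0,T2.r0)
SC (9): 102, 110, 112, 122, 202, 210, 212, 220, 222
TSO (12): 100, 102, 110, 112, 120, 122, 200, 202, 210, 212, 220, 222
PSO (12): 100, 102, 110, 112, 120, 122, 200, 202, 210, 212, 220, 222
target 100 ∈ {TSO,PSO}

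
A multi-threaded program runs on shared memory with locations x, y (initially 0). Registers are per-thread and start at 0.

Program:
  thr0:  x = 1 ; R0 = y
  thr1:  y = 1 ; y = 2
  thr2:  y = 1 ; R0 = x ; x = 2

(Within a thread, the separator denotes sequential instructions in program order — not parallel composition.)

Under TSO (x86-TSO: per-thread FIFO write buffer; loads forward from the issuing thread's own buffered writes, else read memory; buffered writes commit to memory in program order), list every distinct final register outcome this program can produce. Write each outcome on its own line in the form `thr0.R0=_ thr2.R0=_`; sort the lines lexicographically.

thr0.R0=0 thr2.R0=0
thr0.R0=0 thr2.R0=1
thr0.R0=1 thr2.R0=0
thr0.R0=1 thr2.R0=1
thr0.R0=2 thr2.R0=0
thr0.R0=2 thr2.R0=1

outcome vector order: (thr0.R0,thr2.R0)
|TSO outcomes| = 6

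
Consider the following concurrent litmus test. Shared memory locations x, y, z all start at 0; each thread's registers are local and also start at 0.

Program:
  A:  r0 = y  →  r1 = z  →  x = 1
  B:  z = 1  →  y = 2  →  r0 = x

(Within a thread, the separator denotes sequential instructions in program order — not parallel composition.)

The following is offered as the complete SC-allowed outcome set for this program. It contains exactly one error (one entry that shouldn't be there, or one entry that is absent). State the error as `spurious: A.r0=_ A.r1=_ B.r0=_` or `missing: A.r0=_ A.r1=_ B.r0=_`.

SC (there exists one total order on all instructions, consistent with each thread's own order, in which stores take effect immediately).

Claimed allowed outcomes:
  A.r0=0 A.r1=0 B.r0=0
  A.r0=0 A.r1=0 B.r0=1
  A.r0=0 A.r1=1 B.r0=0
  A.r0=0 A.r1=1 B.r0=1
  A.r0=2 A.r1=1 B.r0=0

outcome vector order: (A.r0,A.r1,B.r0)
[SC] allowed = {<0 0 0>, <0 0 1>, <0 1 0>, <0 1 1>, <2 1 0>, <2 1 1>}
SC∖claimed = {<2 1 1>}

missing: A.r0=2 A.r1=1 B.r0=1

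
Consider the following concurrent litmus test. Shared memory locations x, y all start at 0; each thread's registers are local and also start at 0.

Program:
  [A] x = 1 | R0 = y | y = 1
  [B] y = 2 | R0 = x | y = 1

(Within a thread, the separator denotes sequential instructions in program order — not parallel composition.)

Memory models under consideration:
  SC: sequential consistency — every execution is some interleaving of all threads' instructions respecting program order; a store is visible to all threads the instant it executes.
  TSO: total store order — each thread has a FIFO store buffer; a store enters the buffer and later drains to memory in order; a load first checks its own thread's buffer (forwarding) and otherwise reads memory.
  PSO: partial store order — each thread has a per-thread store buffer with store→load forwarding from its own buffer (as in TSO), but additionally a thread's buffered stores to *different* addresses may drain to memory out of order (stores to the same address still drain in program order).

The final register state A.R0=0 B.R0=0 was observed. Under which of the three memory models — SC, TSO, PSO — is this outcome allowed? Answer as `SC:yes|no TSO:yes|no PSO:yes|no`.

SC:no TSO:yes PSO:yes

outcome vector order: (A.R0,B.R0)
[SC] allowed = {(0,1), (1,0), (1,1), (2,0), (2,1)}
[TSO] allowed = {(0,0), (0,1), (1,0), (1,1), (2,0), (2,1)}
[PSO] allowed = {(0,0), (0,1), (1,0), (1,1), (2,0), (2,1)}
target (0,0) ∈ {TSO,PSO}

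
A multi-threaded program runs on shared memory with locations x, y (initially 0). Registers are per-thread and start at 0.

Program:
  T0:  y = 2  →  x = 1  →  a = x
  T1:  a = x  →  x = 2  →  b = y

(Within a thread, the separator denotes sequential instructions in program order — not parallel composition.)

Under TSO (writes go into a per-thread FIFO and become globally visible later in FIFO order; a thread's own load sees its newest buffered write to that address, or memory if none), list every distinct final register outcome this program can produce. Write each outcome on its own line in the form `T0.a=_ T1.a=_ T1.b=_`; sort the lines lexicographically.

T0.a=1 T1.a=0 T1.b=0
T0.a=1 T1.a=0 T1.b=2
T0.a=1 T1.a=1 T1.b=2
T0.a=2 T1.a=0 T1.b=0
T0.a=2 T1.a=0 T1.b=2
T0.a=2 T1.a=1 T1.b=2

outcome vector order: (T0.a,T1.a,T1.b)
|TSO outcomes| = 6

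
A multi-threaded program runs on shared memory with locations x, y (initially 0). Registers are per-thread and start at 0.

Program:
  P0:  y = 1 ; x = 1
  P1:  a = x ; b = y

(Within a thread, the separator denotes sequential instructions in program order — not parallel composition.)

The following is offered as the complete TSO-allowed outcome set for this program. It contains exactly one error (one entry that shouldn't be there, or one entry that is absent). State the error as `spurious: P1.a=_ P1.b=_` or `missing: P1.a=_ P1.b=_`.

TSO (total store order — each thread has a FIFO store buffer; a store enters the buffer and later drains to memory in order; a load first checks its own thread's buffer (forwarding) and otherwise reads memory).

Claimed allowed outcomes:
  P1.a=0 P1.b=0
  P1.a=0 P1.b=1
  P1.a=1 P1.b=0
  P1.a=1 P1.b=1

spurious: P1.a=1 P1.b=0

outcome vector order: (P1.a,P1.b)
under TSO → 0/0; 0/1; 1/1
claimed∖TSO = {1/0}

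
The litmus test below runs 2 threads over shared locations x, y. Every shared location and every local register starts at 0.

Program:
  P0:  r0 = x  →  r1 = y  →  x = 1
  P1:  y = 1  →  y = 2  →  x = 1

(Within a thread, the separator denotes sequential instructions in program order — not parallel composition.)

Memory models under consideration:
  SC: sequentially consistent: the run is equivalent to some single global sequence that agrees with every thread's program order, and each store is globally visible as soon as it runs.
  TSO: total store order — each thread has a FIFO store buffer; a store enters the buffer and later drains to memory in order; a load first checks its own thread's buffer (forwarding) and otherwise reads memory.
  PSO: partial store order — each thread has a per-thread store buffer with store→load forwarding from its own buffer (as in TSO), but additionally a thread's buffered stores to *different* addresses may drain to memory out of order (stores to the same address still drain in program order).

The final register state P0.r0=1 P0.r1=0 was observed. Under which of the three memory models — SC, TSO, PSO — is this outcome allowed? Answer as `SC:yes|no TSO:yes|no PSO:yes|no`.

outcome vector order: (P0.r0,P0.r1)
SC (4): <0 0>, <0 1>, <0 2>, <1 2>
TSO (4): <0 0>, <0 1>, <0 2>, <1 2>
PSO (6): <0 0>, <0 1>, <0 2>, <1 0>, <1 1>, <1 2>
target <1 0> ∈ {PSO}

SC:no TSO:no PSO:yes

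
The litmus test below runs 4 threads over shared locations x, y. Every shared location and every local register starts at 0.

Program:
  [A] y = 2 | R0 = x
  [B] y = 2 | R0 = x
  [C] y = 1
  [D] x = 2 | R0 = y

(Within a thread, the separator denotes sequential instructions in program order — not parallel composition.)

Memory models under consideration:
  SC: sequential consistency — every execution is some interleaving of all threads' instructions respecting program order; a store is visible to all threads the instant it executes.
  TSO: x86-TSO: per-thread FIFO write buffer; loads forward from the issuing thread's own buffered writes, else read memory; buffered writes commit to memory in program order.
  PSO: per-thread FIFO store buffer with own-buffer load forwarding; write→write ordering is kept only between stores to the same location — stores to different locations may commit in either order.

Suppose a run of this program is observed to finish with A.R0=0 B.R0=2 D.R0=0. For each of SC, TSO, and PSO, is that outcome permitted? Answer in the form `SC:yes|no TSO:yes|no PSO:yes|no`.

SC:no TSO:yes PSO:yes

outcome vector order: (A.R0,B.R0,D.R0)
under SC → 001 002 021 022 201 202 220 221 222
under TSO → 000 001 002 020 021 022 200 201 202 220 221 222
under PSO → 000 001 002 020 021 022 200 201 202 220 221 222
target 020 ∈ {TSO,PSO}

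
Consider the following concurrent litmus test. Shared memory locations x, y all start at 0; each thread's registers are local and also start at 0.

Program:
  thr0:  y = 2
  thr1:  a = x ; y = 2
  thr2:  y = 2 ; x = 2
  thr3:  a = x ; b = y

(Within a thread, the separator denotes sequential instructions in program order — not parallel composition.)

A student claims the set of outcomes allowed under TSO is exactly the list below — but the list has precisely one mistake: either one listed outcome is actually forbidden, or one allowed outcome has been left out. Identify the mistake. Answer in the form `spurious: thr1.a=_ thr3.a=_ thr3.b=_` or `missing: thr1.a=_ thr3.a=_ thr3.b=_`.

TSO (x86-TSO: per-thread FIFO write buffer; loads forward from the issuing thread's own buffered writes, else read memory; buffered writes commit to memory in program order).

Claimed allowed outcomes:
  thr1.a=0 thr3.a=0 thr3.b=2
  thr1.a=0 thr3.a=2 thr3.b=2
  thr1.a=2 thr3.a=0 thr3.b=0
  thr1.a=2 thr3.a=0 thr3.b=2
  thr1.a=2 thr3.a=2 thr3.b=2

missing: thr1.a=0 thr3.a=0 thr3.b=0

outcome vector order: (thr1.a,thr3.a,thr3.b)
TSO: 6 outcomes — {(0,0,0) (0,0,2) (0,2,2) (2,0,0) (2,0,2) (2,2,2)}
TSO∖claimed = {(0,0,0)}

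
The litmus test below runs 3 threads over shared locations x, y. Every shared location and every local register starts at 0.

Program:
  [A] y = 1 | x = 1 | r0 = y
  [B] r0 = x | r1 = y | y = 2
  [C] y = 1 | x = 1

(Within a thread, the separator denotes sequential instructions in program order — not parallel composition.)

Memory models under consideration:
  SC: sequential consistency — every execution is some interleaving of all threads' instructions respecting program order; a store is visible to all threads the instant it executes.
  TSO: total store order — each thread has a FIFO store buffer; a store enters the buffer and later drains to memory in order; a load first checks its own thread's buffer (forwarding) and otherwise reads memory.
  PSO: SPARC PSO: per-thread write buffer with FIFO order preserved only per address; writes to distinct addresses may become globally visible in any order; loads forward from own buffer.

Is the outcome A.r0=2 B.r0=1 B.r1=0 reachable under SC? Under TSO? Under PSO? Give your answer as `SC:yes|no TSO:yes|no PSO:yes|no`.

outcome vector order: (A.r0,B.r0,B.r1)
under SC → 100 101 111 200 201 211
under TSO → 100 101 111 200 201 211
under PSO → 100 101 110 111 200 201 210 211
target 210 ∈ {PSO}

SC:no TSO:no PSO:yes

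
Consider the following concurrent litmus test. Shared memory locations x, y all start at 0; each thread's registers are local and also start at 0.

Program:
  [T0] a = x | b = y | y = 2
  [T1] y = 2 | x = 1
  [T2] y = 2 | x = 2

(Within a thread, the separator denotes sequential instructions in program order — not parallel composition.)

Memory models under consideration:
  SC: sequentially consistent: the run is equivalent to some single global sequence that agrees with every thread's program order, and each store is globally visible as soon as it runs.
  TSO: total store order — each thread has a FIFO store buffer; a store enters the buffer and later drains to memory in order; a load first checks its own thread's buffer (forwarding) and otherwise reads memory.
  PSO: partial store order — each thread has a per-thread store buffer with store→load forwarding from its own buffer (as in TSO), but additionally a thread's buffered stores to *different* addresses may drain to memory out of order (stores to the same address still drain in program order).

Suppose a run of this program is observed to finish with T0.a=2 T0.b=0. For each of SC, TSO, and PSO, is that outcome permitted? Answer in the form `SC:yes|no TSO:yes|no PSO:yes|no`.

outcome vector order: (T0.a,T0.b)
under SC → 00, 02, 12, 22
under TSO → 00, 02, 12, 22
under PSO → 00, 02, 10, 12, 20, 22
target 20 ∈ {PSO}

SC:no TSO:no PSO:yes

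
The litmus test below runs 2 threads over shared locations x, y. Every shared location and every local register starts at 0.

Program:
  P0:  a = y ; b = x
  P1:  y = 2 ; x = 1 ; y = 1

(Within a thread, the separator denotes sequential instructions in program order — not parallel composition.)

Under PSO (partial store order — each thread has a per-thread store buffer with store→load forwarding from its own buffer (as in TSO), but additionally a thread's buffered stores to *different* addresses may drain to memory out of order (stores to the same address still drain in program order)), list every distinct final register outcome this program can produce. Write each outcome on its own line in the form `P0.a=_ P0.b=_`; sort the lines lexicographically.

outcome vector order: (P0.a,P0.b)
|PSO outcomes| = 6

P0.a=0 P0.b=0
P0.a=0 P0.b=1
P0.a=1 P0.b=0
P0.a=1 P0.b=1
P0.a=2 P0.b=0
P0.a=2 P0.b=1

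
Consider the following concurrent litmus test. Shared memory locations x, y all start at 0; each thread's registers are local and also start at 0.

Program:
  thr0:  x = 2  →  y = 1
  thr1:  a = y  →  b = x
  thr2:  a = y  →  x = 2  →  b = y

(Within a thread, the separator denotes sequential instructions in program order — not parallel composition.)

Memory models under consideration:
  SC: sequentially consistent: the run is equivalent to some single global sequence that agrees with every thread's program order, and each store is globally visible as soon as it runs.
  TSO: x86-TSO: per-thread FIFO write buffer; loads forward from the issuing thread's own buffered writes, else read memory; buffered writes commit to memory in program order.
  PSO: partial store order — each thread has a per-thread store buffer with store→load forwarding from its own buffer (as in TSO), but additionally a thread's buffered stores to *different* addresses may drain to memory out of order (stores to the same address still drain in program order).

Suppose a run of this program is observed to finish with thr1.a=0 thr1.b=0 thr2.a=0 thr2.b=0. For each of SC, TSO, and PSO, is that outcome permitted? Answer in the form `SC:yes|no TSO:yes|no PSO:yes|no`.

SC:yes TSO:yes PSO:yes

outcome vector order: (thr1.a,thr1.b,thr2.a,thr2.b)
under SC → <0 0 0 0>, <0 0 0 1>, <0 0 1 1>, <0 2 0 0>, <0 2 0 1>, <0 2 1 1>, <1 2 0 0>, <1 2 0 1>, <1 2 1 1>
under TSO → <0 0 0 0>, <0 0 0 1>, <0 0 1 1>, <0 2 0 0>, <0 2 0 1>, <0 2 1 1>, <1 2 0 0>, <1 2 0 1>, <1 2 1 1>
under PSO → <0 0 0 0>, <0 0 0 1>, <0 0 1 1>, <0 2 0 0>, <0 2 0 1>, <0 2 1 1>, <1 0 0 0>, <1 0 0 1>, <1 0 1 1>, <1 2 0 0>, <1 2 0 1>, <1 2 1 1>
target <0 0 0 0> ∈ {SC,TSO,PSO}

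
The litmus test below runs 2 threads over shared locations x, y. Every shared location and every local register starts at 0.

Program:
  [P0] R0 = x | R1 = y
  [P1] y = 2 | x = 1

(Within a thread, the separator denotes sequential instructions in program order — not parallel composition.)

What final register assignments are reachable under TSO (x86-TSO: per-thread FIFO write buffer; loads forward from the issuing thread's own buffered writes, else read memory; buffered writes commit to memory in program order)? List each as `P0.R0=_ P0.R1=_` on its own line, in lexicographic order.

P0.R0=0 P0.R1=0
P0.R0=0 P0.R1=2
P0.R0=1 P0.R1=2

outcome vector order: (P0.R0,P0.R1)
|TSO outcomes| = 3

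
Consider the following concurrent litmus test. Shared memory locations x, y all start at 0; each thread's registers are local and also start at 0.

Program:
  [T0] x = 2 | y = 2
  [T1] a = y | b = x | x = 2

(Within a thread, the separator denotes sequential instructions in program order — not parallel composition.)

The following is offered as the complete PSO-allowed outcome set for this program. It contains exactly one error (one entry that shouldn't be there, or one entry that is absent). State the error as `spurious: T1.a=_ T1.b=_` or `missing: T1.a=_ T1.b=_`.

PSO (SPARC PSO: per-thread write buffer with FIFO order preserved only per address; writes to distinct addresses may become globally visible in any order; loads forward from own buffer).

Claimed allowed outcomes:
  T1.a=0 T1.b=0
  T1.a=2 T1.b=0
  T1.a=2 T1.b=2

missing: T1.a=0 T1.b=2

outcome vector order: (T1.a,T1.b)
[PSO] allowed = {0/0, 0/2, 2/0, 2/2}
PSO∖claimed = {0/2}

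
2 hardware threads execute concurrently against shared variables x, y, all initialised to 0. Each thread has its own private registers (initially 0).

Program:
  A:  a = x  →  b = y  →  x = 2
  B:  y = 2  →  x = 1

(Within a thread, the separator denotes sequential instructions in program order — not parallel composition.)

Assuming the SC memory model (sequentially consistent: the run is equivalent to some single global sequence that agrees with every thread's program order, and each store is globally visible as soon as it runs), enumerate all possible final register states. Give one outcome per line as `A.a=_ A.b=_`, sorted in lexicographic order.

A.a=0 A.b=0
A.a=0 A.b=2
A.a=1 A.b=2

outcome vector order: (A.a,A.b)
|SC outcomes| = 3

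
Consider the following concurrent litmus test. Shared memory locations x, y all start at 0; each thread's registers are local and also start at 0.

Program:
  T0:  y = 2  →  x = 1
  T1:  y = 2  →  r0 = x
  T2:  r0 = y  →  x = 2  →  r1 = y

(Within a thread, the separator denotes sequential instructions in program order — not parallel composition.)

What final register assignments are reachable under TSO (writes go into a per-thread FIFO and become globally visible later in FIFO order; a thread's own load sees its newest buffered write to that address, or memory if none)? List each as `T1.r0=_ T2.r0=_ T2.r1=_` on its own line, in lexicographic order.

outcome vector order: (T1.r0,T2.r0,T2.r1)
|TSO outcomes| = 9

T1.r0=0 T2.r0=0 T2.r1=0
T1.r0=0 T2.r0=0 T2.r1=2
T1.r0=0 T2.r0=2 T2.r1=2
T1.r0=1 T2.r0=0 T2.r1=0
T1.r0=1 T2.r0=0 T2.r1=2
T1.r0=1 T2.r0=2 T2.r1=2
T1.r0=2 T2.r0=0 T2.r1=0
T1.r0=2 T2.r0=0 T2.r1=2
T1.r0=2 T2.r0=2 T2.r1=2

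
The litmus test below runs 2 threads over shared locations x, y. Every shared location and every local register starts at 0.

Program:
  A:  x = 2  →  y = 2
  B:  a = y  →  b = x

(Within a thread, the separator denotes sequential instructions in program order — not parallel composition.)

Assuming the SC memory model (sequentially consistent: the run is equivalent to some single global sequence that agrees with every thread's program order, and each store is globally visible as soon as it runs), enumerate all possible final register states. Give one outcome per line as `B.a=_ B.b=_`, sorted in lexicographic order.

outcome vector order: (B.a,B.b)
|SC outcomes| = 3

B.a=0 B.b=0
B.a=0 B.b=2
B.a=2 B.b=2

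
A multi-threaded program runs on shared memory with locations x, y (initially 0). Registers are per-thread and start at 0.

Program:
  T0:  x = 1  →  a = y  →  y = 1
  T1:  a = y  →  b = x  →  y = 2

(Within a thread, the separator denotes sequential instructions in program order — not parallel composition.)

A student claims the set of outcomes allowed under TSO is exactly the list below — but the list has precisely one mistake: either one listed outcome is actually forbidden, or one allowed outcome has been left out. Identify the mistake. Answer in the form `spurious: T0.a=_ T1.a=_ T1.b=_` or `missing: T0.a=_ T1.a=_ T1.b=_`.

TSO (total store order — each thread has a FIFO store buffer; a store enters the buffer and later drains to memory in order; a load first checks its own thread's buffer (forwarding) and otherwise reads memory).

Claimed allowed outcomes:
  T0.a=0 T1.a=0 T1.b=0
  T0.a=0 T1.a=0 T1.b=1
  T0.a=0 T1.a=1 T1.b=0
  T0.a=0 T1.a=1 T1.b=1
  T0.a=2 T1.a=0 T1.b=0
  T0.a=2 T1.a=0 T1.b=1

spurious: T0.a=0 T1.a=1 T1.b=0

outcome vector order: (T0.a,T1.a,T1.b)
under TSO → 0/0/0; 0/0/1; 0/1/1; 2/0/0; 2/0/1
claimed∖TSO = {0/1/0}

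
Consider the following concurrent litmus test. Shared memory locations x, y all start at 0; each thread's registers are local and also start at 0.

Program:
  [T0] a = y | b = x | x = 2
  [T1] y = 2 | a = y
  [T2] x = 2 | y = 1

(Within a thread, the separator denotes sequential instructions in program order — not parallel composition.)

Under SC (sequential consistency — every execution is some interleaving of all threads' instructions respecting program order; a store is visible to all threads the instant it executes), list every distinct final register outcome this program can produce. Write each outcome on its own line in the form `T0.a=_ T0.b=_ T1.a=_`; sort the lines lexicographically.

T0.a=0 T0.b=0 T1.a=1
T0.a=0 T0.b=0 T1.a=2
T0.a=0 T0.b=2 T1.a=1
T0.a=0 T0.b=2 T1.a=2
T0.a=1 T0.b=2 T1.a=1
T0.a=1 T0.b=2 T1.a=2
T0.a=2 T0.b=0 T1.a=1
T0.a=2 T0.b=0 T1.a=2
T0.a=2 T0.b=2 T1.a=1
T0.a=2 T0.b=2 T1.a=2

outcome vector order: (T0.a,T0.b,T1.a)
|SC outcomes| = 10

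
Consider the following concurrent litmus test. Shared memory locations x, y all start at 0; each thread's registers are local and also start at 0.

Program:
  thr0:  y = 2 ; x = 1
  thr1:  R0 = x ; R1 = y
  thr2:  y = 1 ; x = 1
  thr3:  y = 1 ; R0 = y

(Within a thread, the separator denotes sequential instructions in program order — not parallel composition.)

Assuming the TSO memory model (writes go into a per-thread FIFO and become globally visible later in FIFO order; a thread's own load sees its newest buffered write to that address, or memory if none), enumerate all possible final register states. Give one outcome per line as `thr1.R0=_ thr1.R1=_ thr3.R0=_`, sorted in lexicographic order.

outcome vector order: (thr1.R0,thr1.R1,thr3.R0)
|TSO outcomes| = 10

thr1.R0=0 thr1.R1=0 thr3.R0=1
thr1.R0=0 thr1.R1=0 thr3.R0=2
thr1.R0=0 thr1.R1=1 thr3.R0=1
thr1.R0=0 thr1.R1=1 thr3.R0=2
thr1.R0=0 thr1.R1=2 thr3.R0=1
thr1.R0=0 thr1.R1=2 thr3.R0=2
thr1.R0=1 thr1.R1=1 thr3.R0=1
thr1.R0=1 thr1.R1=1 thr3.R0=2
thr1.R0=1 thr1.R1=2 thr3.R0=1
thr1.R0=1 thr1.R1=2 thr3.R0=2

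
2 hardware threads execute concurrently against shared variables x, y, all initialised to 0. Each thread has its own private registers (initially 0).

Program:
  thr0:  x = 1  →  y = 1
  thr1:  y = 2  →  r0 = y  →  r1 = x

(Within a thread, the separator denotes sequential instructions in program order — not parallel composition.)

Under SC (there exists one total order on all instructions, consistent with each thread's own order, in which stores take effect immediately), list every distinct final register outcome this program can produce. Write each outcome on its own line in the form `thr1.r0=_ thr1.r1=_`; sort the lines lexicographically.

outcome vector order: (thr1.r0,thr1.r1)
|SC outcomes| = 3

thr1.r0=1 thr1.r1=1
thr1.r0=2 thr1.r1=0
thr1.r0=2 thr1.r1=1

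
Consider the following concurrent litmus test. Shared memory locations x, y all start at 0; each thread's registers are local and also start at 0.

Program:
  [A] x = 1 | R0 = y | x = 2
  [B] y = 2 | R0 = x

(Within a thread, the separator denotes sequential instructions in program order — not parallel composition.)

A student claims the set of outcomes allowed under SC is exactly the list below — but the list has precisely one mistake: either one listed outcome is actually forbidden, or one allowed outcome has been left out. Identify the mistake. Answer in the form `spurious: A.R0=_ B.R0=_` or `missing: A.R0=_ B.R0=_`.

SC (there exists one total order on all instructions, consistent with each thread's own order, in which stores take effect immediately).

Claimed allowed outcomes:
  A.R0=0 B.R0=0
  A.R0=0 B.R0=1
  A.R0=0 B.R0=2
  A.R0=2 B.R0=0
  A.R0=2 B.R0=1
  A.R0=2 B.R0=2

spurious: A.R0=0 B.R0=0

outcome vector order: (A.R0,B.R0)
under SC → <0 1>; <0 2>; <2 0>; <2 1>; <2 2>
claimed∖SC = {<0 0>}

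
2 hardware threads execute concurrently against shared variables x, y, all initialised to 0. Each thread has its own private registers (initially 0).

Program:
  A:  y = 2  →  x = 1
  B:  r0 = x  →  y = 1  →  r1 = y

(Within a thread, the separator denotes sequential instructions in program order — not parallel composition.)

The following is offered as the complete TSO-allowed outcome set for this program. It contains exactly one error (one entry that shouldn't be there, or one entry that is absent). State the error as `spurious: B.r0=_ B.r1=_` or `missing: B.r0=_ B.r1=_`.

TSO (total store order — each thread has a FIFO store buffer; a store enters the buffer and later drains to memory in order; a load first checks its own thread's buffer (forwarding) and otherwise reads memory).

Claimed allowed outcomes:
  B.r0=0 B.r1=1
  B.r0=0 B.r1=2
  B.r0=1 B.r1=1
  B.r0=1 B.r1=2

spurious: B.r0=1 B.r1=2

outcome vector order: (B.r0,B.r1)
TSO: 3 outcomes — {0/1 0/2 1/1}
claimed∖TSO = {1/2}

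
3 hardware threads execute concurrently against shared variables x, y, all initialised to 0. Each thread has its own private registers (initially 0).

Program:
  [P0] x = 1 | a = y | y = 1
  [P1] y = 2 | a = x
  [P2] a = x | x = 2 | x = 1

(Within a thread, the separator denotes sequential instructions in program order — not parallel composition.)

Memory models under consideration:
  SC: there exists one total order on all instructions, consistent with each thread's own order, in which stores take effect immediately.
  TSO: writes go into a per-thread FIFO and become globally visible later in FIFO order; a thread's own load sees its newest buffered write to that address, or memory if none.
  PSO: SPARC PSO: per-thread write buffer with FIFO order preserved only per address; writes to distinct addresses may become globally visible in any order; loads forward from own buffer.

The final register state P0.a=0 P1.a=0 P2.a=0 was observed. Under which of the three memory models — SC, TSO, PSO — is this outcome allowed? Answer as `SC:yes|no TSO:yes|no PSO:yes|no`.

SC:no TSO:yes PSO:yes

outcome vector order: (P0.a,P1.a,P2.a)
[SC] allowed = {<0 1 0>; <0 1 1>; <0 2 0>; <0 2 1>; <2 0 0>; <2 0 1>; <2 1 0>; <2 1 1>; <2 2 0>; <2 2 1>}
[TSO] allowed = {<0 0 0>; <0 0 1>; <0 1 0>; <0 1 1>; <0 2 0>; <0 2 1>; <2 0 0>; <2 0 1>; <2 1 0>; <2 1 1>; <2 2 0>; <2 2 1>}
[PSO] allowed = {<0 0 0>; <0 0 1>; <0 1 0>; <0 1 1>; <0 2 0>; <0 2 1>; <2 0 0>; <2 0 1>; <2 1 0>; <2 1 1>; <2 2 0>; <2 2 1>}
target <0 0 0> ∈ {TSO,PSO}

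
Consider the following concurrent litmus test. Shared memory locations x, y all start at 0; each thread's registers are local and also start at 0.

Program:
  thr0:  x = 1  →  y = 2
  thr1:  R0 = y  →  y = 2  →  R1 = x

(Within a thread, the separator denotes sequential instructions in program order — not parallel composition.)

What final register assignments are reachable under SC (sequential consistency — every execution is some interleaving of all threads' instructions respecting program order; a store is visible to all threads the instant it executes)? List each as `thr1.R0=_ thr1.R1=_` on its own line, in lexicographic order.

outcome vector order: (thr1.R0,thr1.R1)
|SC outcomes| = 3

thr1.R0=0 thr1.R1=0
thr1.R0=0 thr1.R1=1
thr1.R0=2 thr1.R1=1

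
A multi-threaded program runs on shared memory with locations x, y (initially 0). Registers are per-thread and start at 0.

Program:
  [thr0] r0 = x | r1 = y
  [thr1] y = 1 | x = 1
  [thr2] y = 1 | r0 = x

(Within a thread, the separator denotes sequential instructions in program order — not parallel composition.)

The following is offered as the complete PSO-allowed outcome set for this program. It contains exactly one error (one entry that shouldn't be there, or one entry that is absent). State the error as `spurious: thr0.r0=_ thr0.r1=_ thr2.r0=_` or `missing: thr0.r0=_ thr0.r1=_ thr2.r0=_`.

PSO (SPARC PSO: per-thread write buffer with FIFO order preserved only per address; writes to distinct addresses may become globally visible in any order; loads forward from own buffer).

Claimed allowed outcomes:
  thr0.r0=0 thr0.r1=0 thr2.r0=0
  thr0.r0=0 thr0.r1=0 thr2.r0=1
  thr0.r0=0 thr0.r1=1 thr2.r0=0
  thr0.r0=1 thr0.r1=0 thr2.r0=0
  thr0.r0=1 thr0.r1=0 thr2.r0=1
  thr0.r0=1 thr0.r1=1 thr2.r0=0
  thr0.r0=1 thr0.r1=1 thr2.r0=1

missing: thr0.r0=0 thr0.r1=1 thr2.r0=1

outcome vector order: (thr0.r0,thr0.r1,thr2.r0)
under PSO → <0 0 0> <0 0 1> <0 1 0> <0 1 1> <1 0 0> <1 0 1> <1 1 0> <1 1 1>
PSO∖claimed = {<0 1 1>}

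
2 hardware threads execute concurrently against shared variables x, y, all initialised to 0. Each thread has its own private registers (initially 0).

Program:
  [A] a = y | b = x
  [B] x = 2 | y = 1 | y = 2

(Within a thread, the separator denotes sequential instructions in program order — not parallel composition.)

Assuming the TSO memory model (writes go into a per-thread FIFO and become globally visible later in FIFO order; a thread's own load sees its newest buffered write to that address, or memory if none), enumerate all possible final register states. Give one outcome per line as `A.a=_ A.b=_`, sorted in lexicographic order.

A.a=0 A.b=0
A.a=0 A.b=2
A.a=1 A.b=2
A.a=2 A.b=2

outcome vector order: (A.a,A.b)
|TSO outcomes| = 4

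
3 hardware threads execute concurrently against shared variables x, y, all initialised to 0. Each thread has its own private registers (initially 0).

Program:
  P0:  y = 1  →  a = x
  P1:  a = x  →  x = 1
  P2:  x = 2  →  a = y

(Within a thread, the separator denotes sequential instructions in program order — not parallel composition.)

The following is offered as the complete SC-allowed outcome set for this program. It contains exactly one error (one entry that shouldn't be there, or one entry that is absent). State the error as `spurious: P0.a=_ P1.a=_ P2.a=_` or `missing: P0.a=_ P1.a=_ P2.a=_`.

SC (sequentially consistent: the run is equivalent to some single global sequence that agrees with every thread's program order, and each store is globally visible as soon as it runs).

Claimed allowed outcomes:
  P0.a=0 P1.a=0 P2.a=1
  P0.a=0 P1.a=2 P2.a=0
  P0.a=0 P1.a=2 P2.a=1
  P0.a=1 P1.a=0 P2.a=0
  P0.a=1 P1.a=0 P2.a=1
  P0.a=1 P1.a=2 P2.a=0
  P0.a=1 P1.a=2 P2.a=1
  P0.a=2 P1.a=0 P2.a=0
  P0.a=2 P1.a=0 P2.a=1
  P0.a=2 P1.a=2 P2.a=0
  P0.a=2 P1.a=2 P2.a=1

spurious: P0.a=0 P1.a=2 P2.a=0

outcome vector order: (P0.a,P1.a,P2.a)
under SC → (0,0,1) (0,2,1) (1,0,0) (1,0,1) (1,2,0) (1,2,1) (2,0,0) (2,0,1) (2,2,0) (2,2,1)
claimed∖SC = {(0,2,0)}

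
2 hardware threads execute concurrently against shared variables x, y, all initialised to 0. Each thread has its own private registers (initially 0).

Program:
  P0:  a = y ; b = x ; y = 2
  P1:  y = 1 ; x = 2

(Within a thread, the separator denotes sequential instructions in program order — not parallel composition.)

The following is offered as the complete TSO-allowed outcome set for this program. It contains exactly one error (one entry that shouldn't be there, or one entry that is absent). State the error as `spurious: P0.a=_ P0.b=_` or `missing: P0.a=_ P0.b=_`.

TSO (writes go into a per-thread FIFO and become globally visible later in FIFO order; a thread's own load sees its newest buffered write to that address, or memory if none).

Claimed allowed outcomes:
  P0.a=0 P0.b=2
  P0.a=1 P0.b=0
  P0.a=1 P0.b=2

missing: P0.a=0 P0.b=0

outcome vector order: (P0.a,P0.b)
TSO (4): (0,0), (0,2), (1,0), (1,2)
TSO∖claimed = {(0,0)}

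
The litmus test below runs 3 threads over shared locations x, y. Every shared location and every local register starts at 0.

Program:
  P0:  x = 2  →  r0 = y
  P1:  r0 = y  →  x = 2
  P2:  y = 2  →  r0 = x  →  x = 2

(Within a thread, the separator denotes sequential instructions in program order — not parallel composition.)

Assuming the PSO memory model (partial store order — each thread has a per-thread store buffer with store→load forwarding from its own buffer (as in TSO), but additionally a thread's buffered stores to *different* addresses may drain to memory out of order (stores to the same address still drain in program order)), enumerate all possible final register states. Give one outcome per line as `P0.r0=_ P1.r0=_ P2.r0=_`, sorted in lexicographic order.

outcome vector order: (P0.r0,P1.r0,P2.r0)
|PSO outcomes| = 8

P0.r0=0 P1.r0=0 P2.r0=0
P0.r0=0 P1.r0=0 P2.r0=2
P0.r0=0 P1.r0=2 P2.r0=0
P0.r0=0 P1.r0=2 P2.r0=2
P0.r0=2 P1.r0=0 P2.r0=0
P0.r0=2 P1.r0=0 P2.r0=2
P0.r0=2 P1.r0=2 P2.r0=0
P0.r0=2 P1.r0=2 P2.r0=2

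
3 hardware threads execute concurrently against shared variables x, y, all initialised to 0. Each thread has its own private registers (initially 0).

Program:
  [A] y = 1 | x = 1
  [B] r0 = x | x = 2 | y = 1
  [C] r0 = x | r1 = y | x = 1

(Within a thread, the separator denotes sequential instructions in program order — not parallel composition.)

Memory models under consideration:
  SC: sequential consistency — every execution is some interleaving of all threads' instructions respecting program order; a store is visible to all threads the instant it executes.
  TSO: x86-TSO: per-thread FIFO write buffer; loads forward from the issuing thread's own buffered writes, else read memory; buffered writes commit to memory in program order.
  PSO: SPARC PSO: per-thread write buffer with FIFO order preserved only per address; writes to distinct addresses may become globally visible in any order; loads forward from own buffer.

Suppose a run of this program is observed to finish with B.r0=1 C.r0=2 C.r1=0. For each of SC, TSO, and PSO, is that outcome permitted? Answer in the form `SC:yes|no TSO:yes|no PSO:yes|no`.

outcome vector order: (B.r0,C.r0,C.r1)
[SC] allowed = {<0 0 0>; <0 0 1>; <0 1 1>; <0 2 0>; <0 2 1>; <1 0 0>; <1 0 1>; <1 1 1>; <1 2 1>}
[TSO] allowed = {<0 0 0>; <0 0 1>; <0 1 1>; <0 2 0>; <0 2 1>; <1 0 0>; <1 0 1>; <1 1 1>; <1 2 1>}
[PSO] allowed = {<0 0 0>; <0 0 1>; <0 1 0>; <0 1 1>; <0 2 0>; <0 2 1>; <1 0 0>; <1 0 1>; <1 1 0>; <1 1 1>; <1 2 0>; <1 2 1>}
target <1 2 0> ∈ {PSO}

SC:no TSO:no PSO:yes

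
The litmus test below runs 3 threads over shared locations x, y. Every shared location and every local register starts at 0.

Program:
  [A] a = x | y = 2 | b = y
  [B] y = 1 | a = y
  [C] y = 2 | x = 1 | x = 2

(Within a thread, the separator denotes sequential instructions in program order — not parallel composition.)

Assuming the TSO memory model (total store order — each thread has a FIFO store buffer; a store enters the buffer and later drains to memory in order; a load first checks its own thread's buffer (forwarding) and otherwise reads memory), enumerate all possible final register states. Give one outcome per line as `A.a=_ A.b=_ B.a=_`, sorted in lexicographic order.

A.a=0 A.b=1 B.a=1
A.a=0 A.b=1 B.a=2
A.a=0 A.b=2 B.a=1
A.a=0 A.b=2 B.a=2
A.a=1 A.b=1 B.a=1
A.a=1 A.b=2 B.a=1
A.a=1 A.b=2 B.a=2
A.a=2 A.b=1 B.a=1
A.a=2 A.b=2 B.a=1
A.a=2 A.b=2 B.a=2

outcome vector order: (A.a,A.b,B.a)
|TSO outcomes| = 10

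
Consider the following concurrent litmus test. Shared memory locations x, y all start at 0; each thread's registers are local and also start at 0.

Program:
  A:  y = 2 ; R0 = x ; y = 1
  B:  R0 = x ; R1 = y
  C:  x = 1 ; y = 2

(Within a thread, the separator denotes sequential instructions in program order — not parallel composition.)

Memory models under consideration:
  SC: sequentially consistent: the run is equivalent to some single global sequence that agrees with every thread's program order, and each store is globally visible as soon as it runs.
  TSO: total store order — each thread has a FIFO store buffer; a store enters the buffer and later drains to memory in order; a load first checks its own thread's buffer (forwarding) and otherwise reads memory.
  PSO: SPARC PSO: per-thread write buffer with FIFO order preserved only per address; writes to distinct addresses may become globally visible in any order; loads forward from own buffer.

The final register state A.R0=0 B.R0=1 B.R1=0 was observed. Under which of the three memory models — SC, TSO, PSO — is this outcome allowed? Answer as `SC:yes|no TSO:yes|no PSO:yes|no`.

outcome vector order: (A.R0,B.R0,B.R1)
SC (11): (0,0,0), (0,0,1), (0,0,2), (0,1,1), (0,1,2), (1,0,0), (1,0,1), (1,0,2), (1,1,0), (1,1,1), (1,1,2)
TSO (12): (0,0,0), (0,0,1), (0,0,2), (0,1,0), (0,1,1), (0,1,2), (1,0,0), (1,0,1), (1,0,2), (1,1,0), (1,1,1), (1,1,2)
PSO (12): (0,0,0), (0,0,1), (0,0,2), (0,1,0), (0,1,1), (0,1,2), (1,0,0), (1,0,1), (1,0,2), (1,1,0), (1,1,1), (1,1,2)
target (0,1,0) ∈ {TSO,PSO}

SC:no TSO:yes PSO:yes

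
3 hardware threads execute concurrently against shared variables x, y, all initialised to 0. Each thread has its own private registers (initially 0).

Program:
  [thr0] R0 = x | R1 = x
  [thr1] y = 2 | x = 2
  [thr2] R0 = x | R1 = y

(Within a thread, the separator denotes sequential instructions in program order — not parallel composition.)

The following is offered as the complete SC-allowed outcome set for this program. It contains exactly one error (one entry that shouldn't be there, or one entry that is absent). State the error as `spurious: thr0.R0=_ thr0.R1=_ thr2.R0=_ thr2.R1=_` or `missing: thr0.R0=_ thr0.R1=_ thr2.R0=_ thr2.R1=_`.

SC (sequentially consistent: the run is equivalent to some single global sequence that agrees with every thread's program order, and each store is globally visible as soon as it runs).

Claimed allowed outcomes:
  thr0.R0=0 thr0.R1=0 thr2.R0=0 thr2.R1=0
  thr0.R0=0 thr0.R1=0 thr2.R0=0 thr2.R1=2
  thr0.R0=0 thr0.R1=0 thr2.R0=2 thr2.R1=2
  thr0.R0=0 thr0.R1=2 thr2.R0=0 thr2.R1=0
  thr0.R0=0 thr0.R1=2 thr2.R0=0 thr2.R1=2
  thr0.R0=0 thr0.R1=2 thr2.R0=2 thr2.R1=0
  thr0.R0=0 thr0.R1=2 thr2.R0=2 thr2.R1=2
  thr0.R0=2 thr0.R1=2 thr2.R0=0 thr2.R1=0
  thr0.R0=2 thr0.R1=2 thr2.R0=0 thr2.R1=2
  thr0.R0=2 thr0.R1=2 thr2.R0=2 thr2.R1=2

outcome vector order: (thr0.R0,thr0.R1,thr2.R0,thr2.R1)
SC: 9 outcomes — {(0,0,0,0); (0,0,0,2); (0,0,2,2); (0,2,0,0); (0,2,0,2); (0,2,2,2); (2,2,0,0); (2,2,0,2); (2,2,2,2)}
claimed∖SC = {(0,2,2,0)}

spurious: thr0.R0=0 thr0.R1=2 thr2.R0=2 thr2.R1=0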